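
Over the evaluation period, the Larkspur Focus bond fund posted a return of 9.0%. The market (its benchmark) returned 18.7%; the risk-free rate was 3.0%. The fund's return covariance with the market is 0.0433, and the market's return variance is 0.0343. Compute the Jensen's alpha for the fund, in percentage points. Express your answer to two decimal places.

β = Cov / Var = 0.0433 / 0.0343 = 1.2624
E[R] = Rf + β(Rm − Rf) = 3.0% + 1.2624 × (18.7% − 3.0%) = 22.8197%
α = Rp − E[R] = 9.0% − 22.8197% = -13.8197

-13.82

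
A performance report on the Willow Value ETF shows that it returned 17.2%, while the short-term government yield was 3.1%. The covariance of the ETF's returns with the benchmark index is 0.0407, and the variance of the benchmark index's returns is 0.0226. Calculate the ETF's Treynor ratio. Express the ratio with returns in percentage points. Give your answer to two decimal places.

7.83

β = Cov / Var = 0.0407 / 0.0226 = 1.8009
Treynor = (Rp − Rf) / β = (17.2% − 3.1%) / 1.8009 = 14.10 / 1.8009 = 7.8294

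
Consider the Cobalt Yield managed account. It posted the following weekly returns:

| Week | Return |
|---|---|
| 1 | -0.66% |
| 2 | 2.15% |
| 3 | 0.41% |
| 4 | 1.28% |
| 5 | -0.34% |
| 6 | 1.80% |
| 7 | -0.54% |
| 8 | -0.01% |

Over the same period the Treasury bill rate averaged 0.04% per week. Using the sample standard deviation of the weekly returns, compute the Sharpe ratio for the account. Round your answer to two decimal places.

0.43

r̄ = (-0.66 + 2.15 + 0.41 + 1.28 − 0.34 + 1.8 − 0.54 − 0.01) / 8 = 4.090 / 8 = 0.5113%
Sample σ = √[Σ(r − r̄)² / 7] = √[8.4209 / 7] = √1.2030 = 1.0968%
Sharpe = (r̄ − rf) / σ = (0.5113 − 0.04) / 1.0968 = 0.4713 / 1.0968 = 0.4297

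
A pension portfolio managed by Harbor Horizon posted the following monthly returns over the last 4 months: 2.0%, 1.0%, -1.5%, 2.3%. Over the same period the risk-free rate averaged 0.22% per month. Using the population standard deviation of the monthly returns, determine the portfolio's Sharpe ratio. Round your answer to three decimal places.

0.489

μ = (2 + 1 − 1.5 + 2.3) / 4 = 3.80 / 4 = 0.9500%
Population std dev = √[8.9300 / 4] = 1.4942%
Sharpe = (μ − rf) / σ = (0.9500 − 0.22) / 1.4942 = 0.7300 / 1.4942 = 0.4886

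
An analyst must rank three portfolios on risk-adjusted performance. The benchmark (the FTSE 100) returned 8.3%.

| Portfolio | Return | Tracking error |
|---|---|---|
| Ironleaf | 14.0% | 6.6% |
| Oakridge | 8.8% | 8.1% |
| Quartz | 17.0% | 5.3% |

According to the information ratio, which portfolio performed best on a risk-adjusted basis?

Ironleaf: IR = (14.0% − 8.3%) / 6.6% = 0.864
Oakridge: IR = (8.8% − 8.3%) / 8.1% = 0.062
Quartz: IR = (17.0% − 8.3%) / 5.3% = 1.642
Highest: Quartz (1.642).

Quartz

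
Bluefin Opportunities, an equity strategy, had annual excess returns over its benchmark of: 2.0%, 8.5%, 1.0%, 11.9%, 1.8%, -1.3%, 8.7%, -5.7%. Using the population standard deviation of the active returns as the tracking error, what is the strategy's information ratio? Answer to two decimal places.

0.61

r̄ = (2 + 8.5 + 1 + 11.9 + 1.8 − 1.3 + 8.7 − 5.7) / 8 = 26.90 / 8 = 3.3625%
Σ(r − r̄)² = (2 − 3.3625)² + (8.5 − 3.3625)² + (1 − 3.3625)² + … = 241.5188
σ = √[241.5188 / 8] = 5.4945%
IR = r̄ / tracking error = 3.3625 / 5.4945 = 0.6120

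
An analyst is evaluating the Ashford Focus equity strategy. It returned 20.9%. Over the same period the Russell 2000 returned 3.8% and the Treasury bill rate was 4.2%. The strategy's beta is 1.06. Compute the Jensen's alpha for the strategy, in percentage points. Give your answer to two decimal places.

CAPM expected return = Rf + β(Rm − Rf) = 4.2% + 1.06 × (3.8% − 4.2%) = 4.2 + 1.06 × -0.40 = 3.7760%
Jensen's α = Rp − E[R] = 20.9% − 3.7760% = 17.1240

17.12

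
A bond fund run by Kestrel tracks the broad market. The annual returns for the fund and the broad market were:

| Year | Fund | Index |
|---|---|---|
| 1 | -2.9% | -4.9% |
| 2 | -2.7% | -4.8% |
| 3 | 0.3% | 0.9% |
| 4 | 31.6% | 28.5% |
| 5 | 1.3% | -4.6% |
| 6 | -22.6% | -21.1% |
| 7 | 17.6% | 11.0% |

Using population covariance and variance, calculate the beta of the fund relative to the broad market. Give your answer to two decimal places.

1.09

r̄p = 3.2286%,  r̄m = 0.7143%
Cov = Σ(rp − r̄p)(rm − r̄m) / 7 = 225.1967
Var(rm) = Σ(rm − r̄m)² / 7 = 206.2727
β = Cov / Var = 225.1967 / 206.2727 = 1.0917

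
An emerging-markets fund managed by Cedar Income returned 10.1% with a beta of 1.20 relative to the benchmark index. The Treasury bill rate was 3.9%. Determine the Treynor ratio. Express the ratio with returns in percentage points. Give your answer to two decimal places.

5.17

Treynor = (Rp − Rf) / β = (10.1% − 3.9%) / 1.20 = 6.20 / 1.20 = 5.1667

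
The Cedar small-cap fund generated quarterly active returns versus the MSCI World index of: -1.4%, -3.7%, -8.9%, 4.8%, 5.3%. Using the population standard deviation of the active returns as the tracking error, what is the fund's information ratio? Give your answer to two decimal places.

-0.15

Mean return μ = -3.90 / 5 = -0.7800%
Σ(r − μ)² = 142.9480; population σ = √(142.9480/5) = 5.3469%
IR = μ / tracking error = -0.7800 / 5.3469 = -0.1459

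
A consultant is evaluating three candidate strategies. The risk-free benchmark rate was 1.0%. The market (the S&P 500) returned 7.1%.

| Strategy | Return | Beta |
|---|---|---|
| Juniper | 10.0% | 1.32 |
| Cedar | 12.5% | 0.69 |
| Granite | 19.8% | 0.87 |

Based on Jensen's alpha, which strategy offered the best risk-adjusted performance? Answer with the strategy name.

Juniper: α = 10.0% − [1.0% + 1.32 × (7.1% − 1.0%)] = 0.948
Cedar: α = 12.5% − [1.0% + 0.69 × (7.1% − 1.0%)] = 7.291
Granite: α = 19.8% − [1.0% + 0.87 × (7.1% − 1.0%)] = 13.493
Highest: Granite (13.493).

Granite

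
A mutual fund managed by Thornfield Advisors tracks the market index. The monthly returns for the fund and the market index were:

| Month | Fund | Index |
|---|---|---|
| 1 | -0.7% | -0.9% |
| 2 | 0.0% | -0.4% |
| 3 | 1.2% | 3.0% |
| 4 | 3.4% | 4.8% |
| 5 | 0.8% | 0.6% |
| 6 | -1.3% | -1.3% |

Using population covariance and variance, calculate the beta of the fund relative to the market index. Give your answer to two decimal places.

0.66

r̄p = 0.5667%,  r̄m = 0.9667%
Cov = Σ(rp − r̄p)(rm − r̄m) / 6 = 3.2389
Var(rm) = Σ(rm − r̄m)² / 6 = 4.9089
β = Cov / Var = 3.2389 / 4.9089 = 0.6598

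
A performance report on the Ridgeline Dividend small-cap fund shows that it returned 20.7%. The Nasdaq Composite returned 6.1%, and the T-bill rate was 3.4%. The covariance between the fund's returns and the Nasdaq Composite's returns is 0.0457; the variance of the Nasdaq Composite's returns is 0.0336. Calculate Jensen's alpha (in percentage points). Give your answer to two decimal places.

β = Cov / Var = 0.0457 / 0.0336 = 1.3601
E[R] = Rf + β(Rm − Rf) = 3.4% + 1.3601 × (6.1% − 3.4%) = 7.0723%
α = Rp − E[R] = 20.7% − 7.0723% = 13.6277

13.63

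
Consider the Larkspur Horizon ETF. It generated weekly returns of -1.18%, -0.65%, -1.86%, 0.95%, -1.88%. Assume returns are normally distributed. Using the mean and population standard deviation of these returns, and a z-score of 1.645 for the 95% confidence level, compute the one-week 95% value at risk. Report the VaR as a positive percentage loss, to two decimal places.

r̄ = (-1.18 − 0.65 − 1.86 + 0.95 − 1.88) / 5 = -0.9240%
Population σ = √[Σ(r − r̄)² / 5] = √[5.4425 / 5] = √1.0885 = 1.0433%
VaR = −(r̄ − z·σ) = −(-0.9240 − 1.645 × 1.0433) = −(-2.6402) = 2.6402%

2.64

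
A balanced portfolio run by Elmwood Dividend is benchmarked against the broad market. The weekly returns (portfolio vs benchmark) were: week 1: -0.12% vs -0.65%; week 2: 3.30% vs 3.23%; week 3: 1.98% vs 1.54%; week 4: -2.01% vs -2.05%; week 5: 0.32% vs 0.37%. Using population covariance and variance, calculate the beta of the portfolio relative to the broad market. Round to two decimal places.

r̄p = 0.6940%,  r̄m = 0.4880%
Cov = Σ(rp − r̄p)(rm − r̄m) / 5 = 3.2663
Var(rm) = Σ(rm − r̄m)² / 5 = 3.2751
β = Cov / Var = 3.2663 / 3.2751 = 0.9973

1.00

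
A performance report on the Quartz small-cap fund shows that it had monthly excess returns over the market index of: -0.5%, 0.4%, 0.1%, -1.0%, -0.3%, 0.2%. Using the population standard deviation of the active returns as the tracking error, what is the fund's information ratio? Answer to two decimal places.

-0.39

Mean return μ = -1.10 / 6 = -0.1833%
Σ(r − μ)² = (-0.5 − (-0.1833))² + (0.4 − (-0.1833))² + (0.1 − (-0.1833))² + … = 1.3483
σ = √[1.3483 / 6] = 0.4740%
IR = μ / tracking error = -0.1833 / 0.4740 = -0.3867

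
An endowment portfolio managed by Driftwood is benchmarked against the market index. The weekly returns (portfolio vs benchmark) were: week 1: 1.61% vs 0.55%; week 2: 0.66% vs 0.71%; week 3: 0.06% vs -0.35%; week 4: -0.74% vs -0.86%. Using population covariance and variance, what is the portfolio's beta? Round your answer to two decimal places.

r̄p = 0.3975%,  r̄m = 0.0125%
Cov = Σ(rp − r̄p)(rm − r̄m) / 4 = 0.4874
Var(rm) = Σ(rm − r̄m)² / 4 = 0.4170
β = Cov / Var = 0.4874 / 0.4170 = 1.1688

1.17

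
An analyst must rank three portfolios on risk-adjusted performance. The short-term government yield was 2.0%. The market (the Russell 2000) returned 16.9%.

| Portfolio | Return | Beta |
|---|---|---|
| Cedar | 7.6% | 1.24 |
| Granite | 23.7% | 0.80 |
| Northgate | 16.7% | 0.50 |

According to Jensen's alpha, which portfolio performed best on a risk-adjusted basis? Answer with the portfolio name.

Granite

Cedar: α = 7.6% − [2.0% + 1.24 × (16.9% − 2.0%)] = -12.876
Granite: α = 23.7% − [2.0% + 0.80 × (16.9% − 2.0%)] = 9.780
Northgate: α = 16.7% − [2.0% + 0.50 × (16.9% − 2.0%)] = 7.250
Highest: Granite (9.780).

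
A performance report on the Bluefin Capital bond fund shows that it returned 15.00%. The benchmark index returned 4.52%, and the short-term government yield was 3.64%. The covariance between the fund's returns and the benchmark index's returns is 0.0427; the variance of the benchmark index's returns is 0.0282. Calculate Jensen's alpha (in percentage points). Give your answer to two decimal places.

β = Cov / Var = 0.0427 / 0.0282 = 1.5142
E[R] = Rf + β(Rm − Rf) = 3.64% + 1.5142 × (4.52% − 3.64%) = 4.9725%
α = Rp − E[R] = 15.00% − 4.9725% = 10.0275

10.03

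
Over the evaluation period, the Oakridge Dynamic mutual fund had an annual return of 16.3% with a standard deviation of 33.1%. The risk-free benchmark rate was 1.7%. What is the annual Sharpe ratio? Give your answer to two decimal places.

0.44

Sharpe = (Rp − Rf) / σp = (16.3% − 1.7%) / 33.1% = 14.60% / 33.1% = 0.4411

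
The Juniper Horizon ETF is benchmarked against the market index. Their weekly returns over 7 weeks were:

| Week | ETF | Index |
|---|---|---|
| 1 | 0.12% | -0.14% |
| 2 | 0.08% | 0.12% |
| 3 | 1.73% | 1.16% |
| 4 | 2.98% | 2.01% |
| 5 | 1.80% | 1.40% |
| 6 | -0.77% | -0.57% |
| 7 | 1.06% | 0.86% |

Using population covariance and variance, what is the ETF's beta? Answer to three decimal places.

r̄p = 1.0000%,  r̄m = 0.6914%
Cov = Σ(rp − r̄p)(rm − r̄m) / 7 = 1.0028
Var(rm) = Σ(rm − r̄m)² / 7 = 0.7282
β = Cov / Var = 1.0028 / 0.7282 = 1.3771

1.377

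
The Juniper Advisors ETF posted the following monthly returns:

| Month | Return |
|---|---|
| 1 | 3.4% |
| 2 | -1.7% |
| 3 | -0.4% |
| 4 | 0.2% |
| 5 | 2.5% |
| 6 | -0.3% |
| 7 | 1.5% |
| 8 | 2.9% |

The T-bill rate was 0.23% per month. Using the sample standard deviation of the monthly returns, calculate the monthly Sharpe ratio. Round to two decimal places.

0.43

μ = (3.4 − 1.7 − 0.4 + 0.2 + 2.5 − 0.3 + 1.5 + 2.9) / 8 = 8.10 / 8 = 1.0125%
Sample std dev = √[23.4488 / 7] = 1.8303%
Sharpe = (μ − rf) / σ = (1.0125 − 0.23) / 1.8303 = 0.7825 / 1.8303 = 0.4275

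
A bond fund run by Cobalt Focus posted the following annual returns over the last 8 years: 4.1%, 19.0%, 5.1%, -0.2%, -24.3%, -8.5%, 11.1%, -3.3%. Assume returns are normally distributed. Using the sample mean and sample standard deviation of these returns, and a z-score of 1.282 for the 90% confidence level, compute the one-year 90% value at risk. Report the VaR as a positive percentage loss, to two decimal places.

16.41

Mean return r̄ = 3.00 / 8 = 0.3750%
Σ(r − r̄)² = (4.1 − 0.3750)² + (19 − 0.3750)² + (5.1 − 0.3750)² + … = 1199.5750
sample σ = √(1199.5750 / 7) = √171.3679 = 13.0908%
VaR = −(r̄ − z·σ) = −(0.3750 − 1.282 × 13.0908) = −(-16.4074) = 16.4074%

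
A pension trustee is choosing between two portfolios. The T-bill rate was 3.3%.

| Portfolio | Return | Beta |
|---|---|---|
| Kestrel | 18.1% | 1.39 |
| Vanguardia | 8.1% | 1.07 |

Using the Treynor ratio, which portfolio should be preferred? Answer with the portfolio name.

Kestrel

Kestrel: Treynor = (18.1% − 3.3%) / 1.39 = 10.647
Vanguardia: Treynor = (8.1% − 3.3%) / 1.07 = 4.486
Highest: Kestrel (10.647).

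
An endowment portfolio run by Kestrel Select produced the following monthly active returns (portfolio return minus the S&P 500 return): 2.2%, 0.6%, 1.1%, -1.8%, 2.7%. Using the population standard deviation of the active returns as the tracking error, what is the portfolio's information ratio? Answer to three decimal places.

r̄ = (2.2 + 0.6 + 1.1 − 1.8 + 2.7) / 5 = 4.80 / 5 = 0.9600%
Σ(r − r̄)² = 12.3320; population σ = √(12.3320/5) = 1.5705%
IR = r̄ / tracking error = 0.9600 / 1.5705 = 0.6113

0.611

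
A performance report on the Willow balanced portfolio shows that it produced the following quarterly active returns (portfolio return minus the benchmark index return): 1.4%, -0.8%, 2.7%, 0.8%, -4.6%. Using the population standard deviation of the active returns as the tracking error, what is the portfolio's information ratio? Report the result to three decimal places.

-0.040

Mean return r̄ = -0.50 / 5 = -0.1000%
Σ(r − r̄)² = 31.6400; population σ = √(31.6400/5) = 2.5156%
IR = r̄ / tracking error = -0.1000 / 2.5156 = -0.0398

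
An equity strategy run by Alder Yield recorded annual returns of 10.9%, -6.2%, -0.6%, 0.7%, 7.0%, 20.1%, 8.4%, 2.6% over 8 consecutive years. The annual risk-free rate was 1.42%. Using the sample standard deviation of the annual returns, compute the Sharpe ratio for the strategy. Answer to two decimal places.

0.49

r̄ = (10.9 − 6.2 − 0.6 + 0.7 + 7 + 20.1 + 8.4 + 2.6) / 8 = 5.3625%
Σ(r − r̄)² = 458.3788; sample σ = √(458.3788/7) = 8.0921%
Sharpe = (r̄ − rf) / σ = (5.3625 − 1.42) / 8.0921 = 3.9425 / 8.0921 = 0.4872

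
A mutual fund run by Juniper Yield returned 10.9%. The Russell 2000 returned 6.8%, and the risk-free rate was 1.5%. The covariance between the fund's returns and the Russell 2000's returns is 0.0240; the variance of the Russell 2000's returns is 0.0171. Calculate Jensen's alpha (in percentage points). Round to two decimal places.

β = Cov / Var = 0.0240 / 0.0171 = 1.4035
E[R] = Rf + β(Rm − Rf) = 1.5% + 1.4035 × (6.8% − 1.5%) = 8.9386%
α = Rp − E[R] = 10.9% − 8.9386% = 1.9614

1.96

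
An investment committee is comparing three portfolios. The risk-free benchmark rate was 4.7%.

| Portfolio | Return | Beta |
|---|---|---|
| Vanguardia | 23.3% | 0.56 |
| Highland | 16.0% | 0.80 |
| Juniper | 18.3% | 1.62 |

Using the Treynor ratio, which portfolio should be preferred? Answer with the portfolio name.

Vanguardia: Treynor = (23.3% − 4.7%) / 0.56 = 33.214
Highland: Treynor = (16.0% − 4.7%) / 0.80 = 14.125
Juniper: Treynor = (18.3% − 4.7%) / 1.62 = 8.395
Highest: Vanguardia (33.214).

Vanguardia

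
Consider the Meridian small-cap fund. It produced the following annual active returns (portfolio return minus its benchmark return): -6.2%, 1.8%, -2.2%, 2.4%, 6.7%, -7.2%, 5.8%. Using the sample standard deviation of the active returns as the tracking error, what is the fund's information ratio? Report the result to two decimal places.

0.03

Mean return r̄ = 1.10 / 7 = 0.1571%
Σ(r − r̄)² = (-6.2 − 0.1571)² + (1.8 − 0.1571)² + … = 182.4771
sample σ = √(182.4771 / 6) = √30.4129 = 5.5148%
IR = r̄ / tracking error = 0.1571 / 5.5148 = 0.0285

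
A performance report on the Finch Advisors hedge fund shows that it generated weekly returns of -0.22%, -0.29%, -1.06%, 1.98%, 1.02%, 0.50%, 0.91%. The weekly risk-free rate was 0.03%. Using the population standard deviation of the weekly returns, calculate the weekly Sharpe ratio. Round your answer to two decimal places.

0.40

Mean return r̄ = 2.840 / 7 = 0.4057%
Population std dev = √[6.1428 / 7] = 0.9368%
Sharpe = (r̄ − rf) / σ = (0.4057 − 0.03) / 0.9368 = 0.3757 / 0.9368 = 0.4010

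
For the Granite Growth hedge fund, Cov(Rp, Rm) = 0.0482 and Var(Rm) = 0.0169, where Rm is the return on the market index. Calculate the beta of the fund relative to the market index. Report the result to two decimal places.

2.85

β = Cov(Rp, Rm) / Var(Rm) = 0.0482 / 0.0169 = 2.8521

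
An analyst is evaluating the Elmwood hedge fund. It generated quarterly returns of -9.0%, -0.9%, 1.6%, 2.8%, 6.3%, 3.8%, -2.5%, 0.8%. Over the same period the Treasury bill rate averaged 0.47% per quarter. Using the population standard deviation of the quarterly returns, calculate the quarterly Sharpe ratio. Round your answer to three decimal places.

r̄ = (-9 − 0.9 + 1.6 + 2.8 + 6.3 + 3.8 − 2.5 + 0.8) / 8 = 2.90 / 8 = 0.3625%
Σ(r − r̄)² = 152.1788; population σ = √(152.1788/8) = 4.3615%
Sharpe = (r̄ − rf) / σ = (0.3625 − 0.47) / 4.3615 = -0.1075 / 4.3615 = -0.0246

-0.025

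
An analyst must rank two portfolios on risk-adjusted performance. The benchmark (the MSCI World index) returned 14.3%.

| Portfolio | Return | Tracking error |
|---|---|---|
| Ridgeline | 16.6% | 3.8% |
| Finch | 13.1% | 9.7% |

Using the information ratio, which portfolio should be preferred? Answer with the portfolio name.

Ridgeline

Ridgeline: IR = (16.6% − 14.3%) / 3.8% = 0.605
Finch: IR = (13.1% − 14.3%) / 9.7% = -0.124
Highest: Ridgeline (0.605).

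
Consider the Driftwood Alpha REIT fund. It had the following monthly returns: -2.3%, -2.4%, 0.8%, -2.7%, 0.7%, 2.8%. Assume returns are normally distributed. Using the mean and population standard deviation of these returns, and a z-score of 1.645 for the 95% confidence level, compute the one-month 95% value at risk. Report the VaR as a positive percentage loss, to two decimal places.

3.92

r̄ = (-2.3 − 2.4 + 0.8 − 2.7 + 0.7 + 2.8) / 6 = -3.10 / 6 = -0.5167%
Population σ = √[Σ(r − r̄)² / 6] = √[25.7083 / 6] = √4.2847 = 2.0700%
VaR = −(r̄ − z·σ) = −(-0.5167 − 1.645 × 2.0700) = −(-3.9219) = 3.9219%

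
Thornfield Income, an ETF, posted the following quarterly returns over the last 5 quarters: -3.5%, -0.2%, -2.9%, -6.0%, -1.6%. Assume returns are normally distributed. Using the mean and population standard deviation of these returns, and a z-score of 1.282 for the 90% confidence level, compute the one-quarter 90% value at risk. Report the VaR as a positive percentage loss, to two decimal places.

Mean return μ = -14.20 / 5 = -2.8400%
Population σ = √[Σ(r − μ)² / 5] = √[18.9320 / 5] = √3.7864 = 1.9459%
VaR = −(μ − z·σ) = −(-2.8400 − 1.282 × 1.9459) = −(-5.3346) = 5.3346%

5.33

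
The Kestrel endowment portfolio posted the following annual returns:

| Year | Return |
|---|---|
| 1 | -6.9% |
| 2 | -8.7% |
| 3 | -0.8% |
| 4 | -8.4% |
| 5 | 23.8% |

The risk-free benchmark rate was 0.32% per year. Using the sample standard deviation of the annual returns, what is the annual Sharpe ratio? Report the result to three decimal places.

-0.038

μ = (-6.9 − 8.7 − 0.8 − 8.4 + 23.8) / 5 = -1.00 / 5 = -0.2000%
Σ(r − μ)² = 760.7400; sample σ = √(760.7400/4) = 13.7908%
Sharpe = (μ − rf) / σ = (-0.2000 − 0.32) / 13.7908 = -0.5200 / 13.7908 = -0.0377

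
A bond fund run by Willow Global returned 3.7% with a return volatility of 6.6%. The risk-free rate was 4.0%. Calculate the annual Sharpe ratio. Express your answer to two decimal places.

Sharpe = (Rp − Rf) / σp = (3.7% − 4.0%) / 6.6% = -0.30% / 6.6% = -0.0455

-0.05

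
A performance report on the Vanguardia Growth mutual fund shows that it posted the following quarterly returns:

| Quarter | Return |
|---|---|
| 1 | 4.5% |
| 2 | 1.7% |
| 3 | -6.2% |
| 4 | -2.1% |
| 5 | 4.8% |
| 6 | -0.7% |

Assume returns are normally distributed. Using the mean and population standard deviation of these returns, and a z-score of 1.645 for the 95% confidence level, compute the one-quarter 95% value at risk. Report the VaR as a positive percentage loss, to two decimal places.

6.00

μ = (4.5 + 1.7 − 6.2 − 2.1 + 4.8 − 0.7) / 6 = 0.3333%
Σ(r − μ)² = (4.5 − 0.3333)² + (1.7 − 0.3333)² + … = 88.8533
σ = √[88.8533 / 6] = 3.8482%
VaR = −(μ − z·σ) = −(0.3333 − 1.645 × 3.8482) = −(-5.9970) = 5.9970%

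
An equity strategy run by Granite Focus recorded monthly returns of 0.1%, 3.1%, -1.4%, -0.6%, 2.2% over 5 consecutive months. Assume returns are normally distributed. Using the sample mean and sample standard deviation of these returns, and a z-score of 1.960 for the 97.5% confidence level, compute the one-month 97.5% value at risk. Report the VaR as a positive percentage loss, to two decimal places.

3.05

Mean return r̄ = 3.40 / 5 = 0.6800%
Σ(r − r̄)² = (0.1 − 0.6800)² + (3.1 − 0.6800)² + … = 14.4680
σ = √[14.4680 / 4] = 1.9018%
VaR = −(r̄ − z·σ) = −(0.6800 − 1.960 × 1.9018) = −(-3.0475) = 3.0475%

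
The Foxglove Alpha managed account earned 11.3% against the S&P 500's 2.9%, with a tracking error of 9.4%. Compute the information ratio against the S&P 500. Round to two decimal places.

0.89

IR = (Rp − Rb) / TE = (11.3% − 2.9%) / 9.4% = 8.40% / 9.4% = 0.8936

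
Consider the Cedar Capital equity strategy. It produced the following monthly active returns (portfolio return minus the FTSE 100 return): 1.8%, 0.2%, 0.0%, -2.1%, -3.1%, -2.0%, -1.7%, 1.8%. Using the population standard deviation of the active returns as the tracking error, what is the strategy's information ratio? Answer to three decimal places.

-0.367

r̄ = (1.8 + 0.2 + 0 − 2.1 − 3.1 − 2 − 1.7 + 1.8) / 8 = -0.6375%
Population std dev = √[24.1788 / 8] = 1.7385%
IR = r̄ / tracking error = -0.6375 / 1.7385 = -0.3667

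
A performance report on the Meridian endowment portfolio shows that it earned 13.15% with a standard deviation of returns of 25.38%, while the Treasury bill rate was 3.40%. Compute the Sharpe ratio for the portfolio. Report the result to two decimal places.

0.38

Sharpe = (Rp − Rf) / σp = (13.15% − 3.40%) / 25.38% = 9.75% / 25.38% = 0.3842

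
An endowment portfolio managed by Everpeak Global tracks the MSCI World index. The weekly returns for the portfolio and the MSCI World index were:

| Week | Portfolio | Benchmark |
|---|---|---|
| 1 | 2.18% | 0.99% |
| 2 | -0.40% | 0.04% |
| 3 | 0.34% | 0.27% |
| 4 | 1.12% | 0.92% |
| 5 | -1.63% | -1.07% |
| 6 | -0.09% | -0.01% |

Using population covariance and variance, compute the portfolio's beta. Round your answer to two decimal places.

1.67

r̄p = 0.2533%,  r̄m = 0.1900%
Cov = Σ(rp − r̄p)(rm − r̄m) / 6 = 0.7868
Var(rm) = Σ(rm − r̄m)² / 6 = 0.4716
β = Cov / Var = 0.7868 / 0.4716 = 1.6684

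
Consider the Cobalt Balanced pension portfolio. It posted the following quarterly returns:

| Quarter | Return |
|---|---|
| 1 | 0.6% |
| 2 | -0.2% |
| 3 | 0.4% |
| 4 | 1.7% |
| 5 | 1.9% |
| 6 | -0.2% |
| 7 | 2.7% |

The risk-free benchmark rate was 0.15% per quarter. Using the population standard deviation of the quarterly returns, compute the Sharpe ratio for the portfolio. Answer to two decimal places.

0.80

r̄ = (0.6 − 0.2 + 0.4 + 1.7 + 1.9 − 0.2 + 2.7) / 7 = 6.90 / 7 = 0.9857%
Σ(r − r̄)² = 7.5886; population σ = √(7.5886/7) = 1.0412%
Sharpe = (r̄ − rf) / σ = (0.9857 − 0.15) / 1.0412 = 0.8357 / 1.0412 = 0.8026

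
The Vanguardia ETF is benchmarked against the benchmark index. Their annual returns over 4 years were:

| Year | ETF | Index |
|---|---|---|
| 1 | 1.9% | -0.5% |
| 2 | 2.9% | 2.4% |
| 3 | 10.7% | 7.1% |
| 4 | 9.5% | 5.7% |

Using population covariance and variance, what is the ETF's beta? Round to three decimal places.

1.269

r̄p = 6.2500%,  r̄m = 3.6750%
Cov = Σ(rp − r̄p)(rm − r̄m) / 4 = 11.0638
Var(rm) = Σ(rm − r̄m)² / 4 = 8.7219
β = Cov / Var = 11.0638 / 8.7219 = 1.2685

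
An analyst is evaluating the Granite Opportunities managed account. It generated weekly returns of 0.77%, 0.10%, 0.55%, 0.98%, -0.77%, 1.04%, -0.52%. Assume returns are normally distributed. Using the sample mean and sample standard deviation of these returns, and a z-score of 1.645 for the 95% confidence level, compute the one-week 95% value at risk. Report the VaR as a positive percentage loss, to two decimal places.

0.88

r̄ = (0.77 + 0.1 + 0.55 + 0.98 − 0.77 + 1.04 − 0.52) / 7 = 0.3071%
Σ(r − r̄)² = (0.77 − 0.3071)² + (0.1 − 0.3071)² + (0.55 − 0.3071)² + … = 3.1503
σ = √[3.1503 / 6] = 0.7246%
VaR = −(r̄ − z·σ) = −(0.3071 − 1.645 × 0.7246) = −(-0.8849) = 0.8849%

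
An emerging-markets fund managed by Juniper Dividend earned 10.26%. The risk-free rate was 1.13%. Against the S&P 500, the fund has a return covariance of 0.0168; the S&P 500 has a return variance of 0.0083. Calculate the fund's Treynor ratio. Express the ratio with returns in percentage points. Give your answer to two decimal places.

β = Cov / Var = 0.0168 / 0.0083 = 2.0241
Treynor = (Rp − Rf) / β = (10.26% − 1.13%) / 2.0241 = 9.13 / 2.0241 = 4.5106

4.51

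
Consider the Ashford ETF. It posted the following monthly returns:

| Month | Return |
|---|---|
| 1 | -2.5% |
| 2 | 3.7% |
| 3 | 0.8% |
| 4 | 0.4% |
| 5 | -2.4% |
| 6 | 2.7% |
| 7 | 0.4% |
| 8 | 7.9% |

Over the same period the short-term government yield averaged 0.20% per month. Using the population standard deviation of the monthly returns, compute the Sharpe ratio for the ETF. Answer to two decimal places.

μ = (-2.5 + 3.7 + 0.8 + 0.4 − 2.4 + 2.7 + 0.4 + 7.9) / 8 = 11.00 / 8 = 1.3750%
Σ(r − μ)² = 81.2350; population σ = √(81.2350/8) = 3.1866%
Sharpe = (μ − rf) / σ = (1.3750 − 0.2) / 3.1866 = 1.1750 / 3.1866 = 0.3687

0.37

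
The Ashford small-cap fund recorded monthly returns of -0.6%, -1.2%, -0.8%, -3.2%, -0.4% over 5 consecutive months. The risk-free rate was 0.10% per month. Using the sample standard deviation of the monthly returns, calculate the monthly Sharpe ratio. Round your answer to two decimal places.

-1.18

Mean return μ = -6.20 / 5 = -1.2400%
Sample σ = √[Σ(r − μ)² / 4] = √[5.1520 / 4] = √1.2880 = 1.1349%
Sharpe = (μ − rf) / σ = (-1.2400 − 0.1) / 1.1349 = -1.3400 / 1.1349 = -1.1807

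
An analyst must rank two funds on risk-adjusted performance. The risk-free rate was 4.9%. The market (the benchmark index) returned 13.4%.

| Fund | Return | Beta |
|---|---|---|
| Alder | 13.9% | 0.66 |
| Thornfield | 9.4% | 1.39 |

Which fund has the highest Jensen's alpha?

Alder

Alder: α = 13.9% − [4.9% + 0.66 × (13.4% − 4.9%)] = 3.390
Thornfield: α = 9.4% − [4.9% + 1.39 × (13.4% − 4.9%)] = -7.315
Highest: Alder (3.390).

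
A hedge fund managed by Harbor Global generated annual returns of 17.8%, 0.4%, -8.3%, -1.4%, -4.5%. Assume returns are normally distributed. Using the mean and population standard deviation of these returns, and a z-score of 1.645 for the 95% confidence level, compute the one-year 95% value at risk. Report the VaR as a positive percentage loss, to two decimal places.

μ = (17.8 + 0.4 − 8.3 − 1.4 − 4.5) / 5 = 0.8000%
Σ(r − μ)² = (17.8 − 0.8000)² + (0.4 − 0.8000)² + (-8.3 − 0.8000)² + … = 404.9000
σ = √[404.9000 / 5] = 8.9989%
VaR = −(μ − z·σ) = −(0.8000 − 1.645 × 8.9989) = −(-14.0032) = 14.0032%

14.00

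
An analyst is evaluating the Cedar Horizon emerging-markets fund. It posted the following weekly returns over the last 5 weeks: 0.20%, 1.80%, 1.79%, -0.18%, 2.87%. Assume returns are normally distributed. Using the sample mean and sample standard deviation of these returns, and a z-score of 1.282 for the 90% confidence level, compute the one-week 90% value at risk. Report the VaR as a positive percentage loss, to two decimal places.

0.32

Mean return r̄ = 6.480 / 5 = 1.2960%
Σ(r − r̄)² = (0.2 − 1.2960)² + (1.8 − 1.2960)² + … = 6.3553
σ = √[6.3553 / 4] = 1.2605%
VaR = −(r̄ − z·σ) = −(1.2960 − 1.282 × 1.2605) = −(-0.3200) = 0.3200%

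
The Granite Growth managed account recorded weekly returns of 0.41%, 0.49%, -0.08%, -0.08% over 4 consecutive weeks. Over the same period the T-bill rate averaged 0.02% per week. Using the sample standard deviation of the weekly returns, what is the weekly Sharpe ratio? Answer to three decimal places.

Mean return μ = 0.740 / 4 = 0.1850%
Σ(r − μ)² = 0.2841; sample σ = √(0.2841/3) = 0.3077%
Sharpe = (μ − rf) / σ = (0.1850 − 0.02) / 0.3077 = 0.1650 / 0.3077 = 0.5362

0.536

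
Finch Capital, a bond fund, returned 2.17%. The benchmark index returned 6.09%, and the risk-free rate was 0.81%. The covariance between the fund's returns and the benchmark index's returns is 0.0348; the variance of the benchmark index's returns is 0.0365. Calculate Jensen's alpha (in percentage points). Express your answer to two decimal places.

-3.67

β = Cov / Var = 0.0348 / 0.0365 = 0.9534
E[R] = Rf + β(Rm − Rf) = 0.81% + 0.9534 × (6.09% − 0.81%) = 5.8440%
α = Rp − E[R] = 2.17% − 5.8440% = -3.6740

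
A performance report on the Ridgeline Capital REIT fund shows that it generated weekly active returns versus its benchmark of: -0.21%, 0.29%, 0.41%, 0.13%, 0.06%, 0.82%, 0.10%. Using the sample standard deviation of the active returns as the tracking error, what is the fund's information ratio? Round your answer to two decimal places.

0.70

μ = (-0.21 + 0.29 + 0.41 + 0.13 + 0.06 + 0.82 + 0.1) / 7 = 0.2286%
Σ(r − μ)² = 0.6335; sample σ = √(0.6335/6) = 0.3249%
IR = μ / tracking error = 0.2286 / 0.3249 = 0.7036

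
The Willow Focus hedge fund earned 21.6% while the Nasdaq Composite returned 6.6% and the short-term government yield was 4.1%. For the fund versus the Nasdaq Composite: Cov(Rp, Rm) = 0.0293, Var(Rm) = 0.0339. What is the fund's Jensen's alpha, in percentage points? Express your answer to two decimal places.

β = Cov / Var = 0.0293 / 0.0339 = 0.8643
E[R] = Rf + β(Rm − Rf) = 4.1% + 0.8643 × (6.6% − 4.1%) = 6.2608%
α = Rp − E[R] = 21.6% − 6.2608% = 15.3392

15.34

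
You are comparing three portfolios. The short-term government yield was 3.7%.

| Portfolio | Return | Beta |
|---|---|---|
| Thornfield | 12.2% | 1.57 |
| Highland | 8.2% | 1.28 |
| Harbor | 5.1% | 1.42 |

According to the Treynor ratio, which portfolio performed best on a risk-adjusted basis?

Thornfield

Thornfield: Treynor = (12.2% − 3.7%) / 1.57 = 5.414
Highland: Treynor = (8.2% − 3.7%) / 1.28 = 3.516
Harbor: Treynor = (5.1% − 3.7%) / 1.42 = 0.986
Highest: Thornfield (5.414).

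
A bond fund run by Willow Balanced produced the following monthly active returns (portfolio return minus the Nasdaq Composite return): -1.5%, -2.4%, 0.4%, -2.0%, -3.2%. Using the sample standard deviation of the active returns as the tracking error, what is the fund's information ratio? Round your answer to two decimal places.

μ = (-1.5 − 2.4 + 0.4 − 2 − 3.2) / 5 = -1.7400%
Sample std dev = √[7.2720 / 4] = 1.3483%
IR = μ / tracking error = -1.7400 / 1.3483 = -1.2905

-1.29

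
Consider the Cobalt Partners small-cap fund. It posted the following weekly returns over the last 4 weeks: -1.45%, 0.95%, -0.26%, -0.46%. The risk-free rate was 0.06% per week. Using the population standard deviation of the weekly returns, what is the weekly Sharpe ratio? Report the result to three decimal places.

-0.428

μ = (-1.45 + 0.95 − 0.26 − 0.46) / 4 = -1.220 / 4 = -0.3050%
Population std dev = √[2.9121 / 4] = 0.8532%
Sharpe = (μ − rf) / σ = (-0.3050 − 0.06) / 0.8532 = -0.3650 / 0.8532 = -0.4278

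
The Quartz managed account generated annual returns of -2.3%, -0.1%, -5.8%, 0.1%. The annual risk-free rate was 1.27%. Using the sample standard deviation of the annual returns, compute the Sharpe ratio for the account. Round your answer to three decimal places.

Mean return r̄ = -8.10 / 4 = -2.0250%
Σ(r − r̄)² = (-2.3 − (-2.0250))² + (-0.1 − (-2.0250))² + (-5.8 − (-2.0250))² + … = 22.5475
σ = √[22.5475 / 3] = 2.7415%
Sharpe = (r̄ − rf) / σ = (-2.0250 − 1.27) / 2.7415 = -3.2950 / 2.7415 = -1.2019

-1.202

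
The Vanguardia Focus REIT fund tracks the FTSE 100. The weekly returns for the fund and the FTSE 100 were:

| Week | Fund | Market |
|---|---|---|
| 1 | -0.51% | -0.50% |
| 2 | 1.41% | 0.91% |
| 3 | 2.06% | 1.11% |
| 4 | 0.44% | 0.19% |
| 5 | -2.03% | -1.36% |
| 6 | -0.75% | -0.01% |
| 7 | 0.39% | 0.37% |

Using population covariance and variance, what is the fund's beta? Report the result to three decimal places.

r̄p = 0.1443%,  r̄m = 0.1014%
Cov = Σ(rp − r̄p)(rm − r̄m) / 7 = 0.9598
Var(rm) = Σ(rm − r̄m)² / 7 = 0.6087
β = Cov / Var = 0.9598 / 0.6087 = 1.5768

1.577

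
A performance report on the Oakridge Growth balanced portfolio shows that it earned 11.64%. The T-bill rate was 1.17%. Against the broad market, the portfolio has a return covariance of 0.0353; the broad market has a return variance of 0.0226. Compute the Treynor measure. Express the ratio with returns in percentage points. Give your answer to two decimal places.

6.70

β = Cov / Var = 0.0353 / 0.0226 = 1.5619
Treynor = (Rp − Rf) / β = (11.64% − 1.17%) / 1.5619 = 10.47 / 1.5619 = 6.7034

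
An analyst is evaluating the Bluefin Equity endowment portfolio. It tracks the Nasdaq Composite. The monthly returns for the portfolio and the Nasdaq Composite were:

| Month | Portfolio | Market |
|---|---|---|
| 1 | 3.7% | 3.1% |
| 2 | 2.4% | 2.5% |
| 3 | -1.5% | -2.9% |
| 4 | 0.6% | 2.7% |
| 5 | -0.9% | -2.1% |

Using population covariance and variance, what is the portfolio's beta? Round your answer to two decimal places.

r̄p = 0.8600%,  r̄m = 0.6600%
Cov = Σ(rp − r̄p)(rm − r̄m) / 5 = 4.4984
Var(rm) = Σ(rm − r̄m)² / 5 = 6.7584
β = Cov / Var = 4.4984 / 6.7584 = 0.6656

0.67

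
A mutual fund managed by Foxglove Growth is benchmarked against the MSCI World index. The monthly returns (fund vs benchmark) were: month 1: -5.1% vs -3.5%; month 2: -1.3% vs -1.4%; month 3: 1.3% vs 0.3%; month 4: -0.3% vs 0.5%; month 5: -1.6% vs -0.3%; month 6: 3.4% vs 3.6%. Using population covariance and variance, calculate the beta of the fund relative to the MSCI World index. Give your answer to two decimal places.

r̄p = -0.6000%,  r̄m = -0.1333%
Cov = Σ(rp − r̄p)(rm − r̄m) / 6 = 5.3583
Var(rm) = Σ(rm − r̄m)² / 6 = 4.5822
β = Cov / Var = 5.3583 / 4.5822 = 1.1694

1.17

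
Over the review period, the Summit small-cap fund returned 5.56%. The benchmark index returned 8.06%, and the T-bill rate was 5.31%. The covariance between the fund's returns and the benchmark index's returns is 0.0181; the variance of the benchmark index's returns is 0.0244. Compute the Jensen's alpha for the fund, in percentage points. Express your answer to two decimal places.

β = Cov / Var = 0.0181 / 0.0244 = 0.7418
E[R] = Rf + β(Rm − Rf) = 5.31% + 0.7418 × (8.06% − 5.31%) = 7.3500%
α = Rp − E[R] = 5.56% − 7.3500% = -1.7900

-1.79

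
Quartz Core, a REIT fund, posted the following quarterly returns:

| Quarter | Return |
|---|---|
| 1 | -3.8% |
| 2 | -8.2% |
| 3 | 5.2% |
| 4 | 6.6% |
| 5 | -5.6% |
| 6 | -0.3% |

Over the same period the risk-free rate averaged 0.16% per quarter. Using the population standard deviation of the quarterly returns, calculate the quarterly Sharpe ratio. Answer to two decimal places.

-0.22

Mean return r̄ = -6.10 / 6 = -1.0167%
Σ(r − r̄)² = (-3.8 − (-1.0167))² + (-8.2 − (-1.0167))² + (5.2 − (-1.0167))² + … = 177.5283
population σ = √(177.5283 / 6) = √29.5881 = 5.4395%
Sharpe = (r̄ − rf) / σ = (-1.0167 − 0.16) / 5.4395 = -1.1767 / 5.4395 = -0.2163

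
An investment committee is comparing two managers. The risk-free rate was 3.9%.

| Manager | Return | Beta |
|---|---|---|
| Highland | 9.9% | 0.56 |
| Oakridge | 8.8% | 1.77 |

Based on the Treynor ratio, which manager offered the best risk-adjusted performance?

Highland

Highland: Treynor = (9.9% − 3.9%) / 0.56 = 10.714
Oakridge: Treynor = (8.8% − 3.9%) / 1.77 = 2.768
Highest: Highland (10.714).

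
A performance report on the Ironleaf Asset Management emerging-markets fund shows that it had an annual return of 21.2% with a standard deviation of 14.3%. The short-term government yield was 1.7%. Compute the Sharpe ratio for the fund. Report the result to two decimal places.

Sharpe = (Rp − Rf) / σp = (21.2% − 1.7%) / 14.3% = 19.50% / 14.3% = 1.3636

1.36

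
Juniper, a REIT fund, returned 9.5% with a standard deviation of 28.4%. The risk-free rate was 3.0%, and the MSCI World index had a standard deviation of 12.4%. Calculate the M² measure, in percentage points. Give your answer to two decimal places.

5.84

Sharpe = (Rp − Rf) / σp = (9.5% − 3.0%) / 28.4% = 0.2289
M² = Rf + Sharpe × σm = 3.0% + 0.2289 × 12.4% = 5.8384%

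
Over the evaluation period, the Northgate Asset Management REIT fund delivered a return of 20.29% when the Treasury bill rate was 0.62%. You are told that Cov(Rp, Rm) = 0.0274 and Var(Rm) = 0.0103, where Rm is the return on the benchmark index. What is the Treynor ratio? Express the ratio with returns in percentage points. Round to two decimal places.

7.39

β = Cov / Var = 0.0274 / 0.0103 = 2.6602
Treynor = (Rp − Rf) / β = (20.29% − 0.62%) / 2.6602 = 19.67 / 2.6602 = 7.3942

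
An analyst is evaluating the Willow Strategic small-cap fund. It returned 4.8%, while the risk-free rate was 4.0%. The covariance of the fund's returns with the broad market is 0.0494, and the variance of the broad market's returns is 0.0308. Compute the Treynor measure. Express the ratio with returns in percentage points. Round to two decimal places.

β = Cov / Var = 0.0494 / 0.0308 = 1.6039
Treynor = (Rp − Rf) / β = (4.8% − 4.0%) / 1.6039 = 0.80 / 1.6039 = 0.4988

0.50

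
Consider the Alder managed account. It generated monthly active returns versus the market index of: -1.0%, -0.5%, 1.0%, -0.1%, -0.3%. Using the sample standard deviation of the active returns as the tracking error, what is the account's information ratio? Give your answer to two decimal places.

μ = (-1 − 0.5 + 1 − 0.1 − 0.3) / 5 = -0.1800%
Σ(r − μ)² = (-1 − (-0.1800))² + (-0.5 − (-0.1800))² + (1 − (-0.1800))² + … = 2.1880
σ = √[2.1880 / 4] = 0.7396%
IR = μ / tracking error = -0.1800 / 0.7396 = -0.2434

-0.24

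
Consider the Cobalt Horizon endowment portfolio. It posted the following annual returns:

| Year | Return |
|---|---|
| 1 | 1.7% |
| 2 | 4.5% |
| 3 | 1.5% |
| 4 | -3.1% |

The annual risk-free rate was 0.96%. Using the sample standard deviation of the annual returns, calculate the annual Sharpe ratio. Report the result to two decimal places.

r̄ = (1.7 + 4.5 + 1.5 − 3.1) / 4 = 1.1500%
Σ(r − r̄)² = (1.7 − 1.1500)² + (4.5 − 1.1500)² + … = 29.7100
sample σ = √(29.7100 / 3) = √9.9033 = 3.1470%
Sharpe = (r̄ − rf) / σ = (1.1500 − 0.96) / 3.1470 = 0.1900 / 3.1470 = 0.0604

0.06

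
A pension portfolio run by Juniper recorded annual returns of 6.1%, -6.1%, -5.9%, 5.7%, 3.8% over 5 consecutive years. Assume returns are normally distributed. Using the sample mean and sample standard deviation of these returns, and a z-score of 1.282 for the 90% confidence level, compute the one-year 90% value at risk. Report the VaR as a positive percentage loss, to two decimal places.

7.22

r̄ = (6.1 − 6.1 − 5.9 + 5.7 + 3.8) / 5 = 3.60 / 5 = 0.7200%
Sample std dev = √[153.5680 / 4] = 6.1961%
VaR = −(r̄ − z·σ) = −(0.7200 − 1.282 × 6.1961) = −(-7.2234) = 7.2234%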